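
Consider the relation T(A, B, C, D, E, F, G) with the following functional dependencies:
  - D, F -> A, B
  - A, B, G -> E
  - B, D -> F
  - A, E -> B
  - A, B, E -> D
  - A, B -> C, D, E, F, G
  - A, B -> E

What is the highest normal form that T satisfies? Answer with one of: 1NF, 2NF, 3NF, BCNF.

Candidate keys: {A, B}, {A, E}, {B, D}, {D, F}. Prime attributes: {A, B, D, E, F}.
Each dependency's left side is a superkey — BCNF holds.

BCNF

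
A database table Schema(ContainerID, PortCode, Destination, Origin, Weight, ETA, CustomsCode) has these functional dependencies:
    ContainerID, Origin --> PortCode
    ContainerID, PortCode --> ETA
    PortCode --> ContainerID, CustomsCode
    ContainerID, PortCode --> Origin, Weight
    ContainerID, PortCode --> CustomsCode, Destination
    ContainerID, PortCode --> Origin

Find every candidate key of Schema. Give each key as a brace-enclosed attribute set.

{PortCode}⁺ = {ContainerID, CustomsCode, Destination, ETA, Origin, PortCode, Weight}, which is every attribute, so {PortCode} is a candidate key.
{ContainerID, Origin}⁺ = {ContainerID, CustomsCode, Destination, ETA, Origin, PortCode, Weight}, which is every attribute, so {ContainerID, Origin} is a candidate key.
Any other superkey properly contains one of these, so there are no further candidate keys.

{ContainerID, Origin}, {PortCode}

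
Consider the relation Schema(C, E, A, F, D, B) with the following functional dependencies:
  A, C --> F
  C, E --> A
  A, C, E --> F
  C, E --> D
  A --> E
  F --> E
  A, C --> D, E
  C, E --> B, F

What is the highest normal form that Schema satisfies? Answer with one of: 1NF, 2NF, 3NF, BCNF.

Candidate keys: {A, C}, {C, E}, {C, F}. Prime attributes: {A, C, E, F}.
A --> E breaks BCNF: {A}⁺ = {A, E}, so {A} is not a superkey.
Its right-hand attributes {E} are all prime, as are those of every other non-superkey FD — the relation is in 3NF.

3NF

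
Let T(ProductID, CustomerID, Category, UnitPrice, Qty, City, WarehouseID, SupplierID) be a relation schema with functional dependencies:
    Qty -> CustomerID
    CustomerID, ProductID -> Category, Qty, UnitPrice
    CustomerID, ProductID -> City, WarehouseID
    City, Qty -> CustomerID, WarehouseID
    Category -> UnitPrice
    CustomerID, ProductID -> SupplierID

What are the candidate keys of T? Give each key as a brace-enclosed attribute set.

{CustomerID, ProductID}, {ProductID, Qty}

{ProductID} never appears on the right of any FD, so every key must include it.
{CustomerID, ProductID}⁺ = {Category, City, CustomerID, ProductID, Qty, SupplierID, UnitPrice, WarehouseID}, which is every attribute, so {CustomerID, ProductID} is a candidate key.
{ProductID, Qty}⁺ = {Category, City, CustomerID, ProductID, Qty, SupplierID, UnitPrice, WarehouseID}, which is every attribute, so {ProductID, Qty} is a candidate key.
Any other superkey properly contains one of these, so there are no further candidate keys.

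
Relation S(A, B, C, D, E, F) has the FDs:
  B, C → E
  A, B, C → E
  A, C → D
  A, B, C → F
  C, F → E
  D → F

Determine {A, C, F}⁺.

Start with {A, C, F}.
A, C → D applies; add {D} → now {A, C, D, F}.
C, F → E applies; add {E} → now {A, C, D, E, F}.
No further FD applies.

{A, C, D, E, F}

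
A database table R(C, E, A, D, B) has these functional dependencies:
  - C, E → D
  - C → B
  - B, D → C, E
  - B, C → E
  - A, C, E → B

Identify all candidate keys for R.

No FD produces {A}, so it must be in every candidate key.
{A, C}⁺ = {A, B, C, D, E} — all of the relation — so {A, C} is a candidate key.
{A, B, D}⁺ = {A, B, C, D, E} — all of the relation — so {A, B, D} is a candidate key.
Any other superkey properly contains one of these, so there are no further candidate keys.

{A, B, D}, {A, C}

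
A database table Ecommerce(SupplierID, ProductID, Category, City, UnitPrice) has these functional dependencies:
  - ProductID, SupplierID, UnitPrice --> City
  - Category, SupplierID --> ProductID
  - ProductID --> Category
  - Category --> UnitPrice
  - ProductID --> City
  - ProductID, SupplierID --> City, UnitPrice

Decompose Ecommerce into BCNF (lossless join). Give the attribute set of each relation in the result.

{Category, City, ProductID}; {Category, UnitPrice}; {ProductID, SupplierID}

Candidate keys of the original relation: {Category, SupplierID}, {ProductID, SupplierID}.
{Category, City, ProductID, SupplierID, UnitPrice}: {ProductID} determines {Category, City, ProductID, UnitPrice} here but is not a superkey — split on ProductID --> Category, City, UnitPrice, giving {Category, City, ProductID, UnitPrice} and {ProductID, SupplierID}.
{Category, City, ProductID, UnitPrice}: {Category} determines {Category, UnitPrice} here but is not a superkey — split on Category --> UnitPrice, giving {Category, UnitPrice} and {Category, City, ProductID}.
{Category, UnitPrice}: every determinant is a superkey — BCNF.
{Category, City, ProductID}: every determinant is a superkey — BCNF.
{ProductID, SupplierID}: every determinant is a superkey — BCNF.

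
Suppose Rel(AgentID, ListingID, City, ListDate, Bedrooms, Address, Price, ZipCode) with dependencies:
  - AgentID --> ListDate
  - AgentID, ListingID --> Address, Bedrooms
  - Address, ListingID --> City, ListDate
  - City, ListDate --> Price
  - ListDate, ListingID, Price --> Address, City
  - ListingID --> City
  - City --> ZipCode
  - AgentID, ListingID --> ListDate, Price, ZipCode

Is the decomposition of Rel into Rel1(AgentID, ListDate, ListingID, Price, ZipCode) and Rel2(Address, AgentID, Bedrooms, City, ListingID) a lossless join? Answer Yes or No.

Yes

Common attributes: {AgentID, ListingID}; their closure is {Address, AgentID, Bedrooms, City, ListDate, ListingID, Price, ZipCode}.
Since Rel1 ⊆ {Address, AgentID, Bedrooms, City, ListDate, ListingID, Price, ZipCode}, the intersection is a superkey of Rel1; the decomposition is lossless.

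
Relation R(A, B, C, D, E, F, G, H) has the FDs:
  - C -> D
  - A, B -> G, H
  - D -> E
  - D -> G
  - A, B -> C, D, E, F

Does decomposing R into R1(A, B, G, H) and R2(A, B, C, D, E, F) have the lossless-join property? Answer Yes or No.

Yes

Common attributes: {A, B}; their closure is {A, B, C, D, E, F, G, H}.
R1 is contained in that closure, so R1 ∩ R2 -> R1 holds and the join is lossless.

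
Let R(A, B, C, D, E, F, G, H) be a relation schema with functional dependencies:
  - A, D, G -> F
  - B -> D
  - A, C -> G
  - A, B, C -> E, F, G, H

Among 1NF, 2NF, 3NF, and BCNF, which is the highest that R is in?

1NF

Candidate key: {A, B, C}. Prime attributes: {A, B, C}.
A, D, G -> F: {A, D, G}⁺ = {A, D, F, G}, which is not all of the attributes, so the left side is not a superkey — BCNF is violated.
Because {F} is non-prime and the left side of A, D, G -> F is not a superkey, the relation is not in 3NF.
The proper key subset {B} of {A, B, C} determines non-prime {D}, so the relation is not even in 2NF.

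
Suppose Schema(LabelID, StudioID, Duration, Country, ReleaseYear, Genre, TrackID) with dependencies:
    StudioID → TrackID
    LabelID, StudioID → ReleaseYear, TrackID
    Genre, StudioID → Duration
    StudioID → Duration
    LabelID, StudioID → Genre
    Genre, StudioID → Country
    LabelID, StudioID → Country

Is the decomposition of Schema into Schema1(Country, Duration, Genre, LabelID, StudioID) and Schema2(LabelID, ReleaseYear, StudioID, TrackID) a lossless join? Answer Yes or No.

Schema1 ∩ Schema2 = {LabelID, StudioID}; its closure under F is {Country, Duration, Genre, LabelID, ReleaseYear, StudioID, TrackID}.
Schema1 is contained in that closure, so Schema1 ∩ Schema2 → Schema1 holds and the join is lossless.

Yes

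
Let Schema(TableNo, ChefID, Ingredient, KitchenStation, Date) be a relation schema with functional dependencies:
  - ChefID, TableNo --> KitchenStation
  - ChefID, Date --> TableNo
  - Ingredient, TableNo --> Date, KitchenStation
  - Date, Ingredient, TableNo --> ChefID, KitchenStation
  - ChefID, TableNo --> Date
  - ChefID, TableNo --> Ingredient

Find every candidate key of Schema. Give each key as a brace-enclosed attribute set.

Closure of {ChefID, Date} is {ChefID, Date, Ingredient, KitchenStation, TableNo}, the whole schema; {ChefID, Date} is a candidate key.
Closure of {ChefID, TableNo} is {ChefID, Date, Ingredient, KitchenStation, TableNo}, the whole schema; {ChefID, TableNo} is a candidate key.
Closure of {Ingredient, TableNo} is {ChefID, Date, Ingredient, KitchenStation, TableNo}, the whole schema; {Ingredient, TableNo} is a candidate key.
These are minimal and exhaustive — every other superkey contains one of them.

{ChefID, Date}, {ChefID, TableNo}, {Ingredient, TableNo}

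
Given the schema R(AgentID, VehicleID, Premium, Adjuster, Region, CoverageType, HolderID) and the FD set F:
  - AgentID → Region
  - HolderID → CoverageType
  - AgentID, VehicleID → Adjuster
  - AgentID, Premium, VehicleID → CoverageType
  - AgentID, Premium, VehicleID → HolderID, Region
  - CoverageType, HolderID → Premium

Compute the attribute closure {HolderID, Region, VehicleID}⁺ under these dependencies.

{CoverageType, HolderID, Premium, Region, VehicleID}

Start with {HolderID, Region, VehicleID}.
HolderID → CoverageType applies; add {CoverageType} → now {CoverageType, HolderID, Region, VehicleID}.
CoverageType, HolderID → Premium applies; add {Premium} → now {CoverageType, HolderID, Premium, Region, VehicleID}.
No further FD applies.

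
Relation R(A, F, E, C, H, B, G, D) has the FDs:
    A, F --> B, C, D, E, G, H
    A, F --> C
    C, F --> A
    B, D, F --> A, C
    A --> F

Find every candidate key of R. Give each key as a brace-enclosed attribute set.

{A}⁺ = {A, B, C, D, E, F, G, H}, which is every attribute, so {A} is a candidate key.
{C, F}⁺ = {A, B, C, D, E, F, G, H}, which is every attribute, so {C, F} is a candidate key.
{B, D, F}⁺ = {A, B, C, D, E, F, G, H}, which is every attribute, so {B, D, F} is a candidate key.
These are minimal and exhaustive — every other superkey contains one of them.

{A}, {B, D, F}, {C, F}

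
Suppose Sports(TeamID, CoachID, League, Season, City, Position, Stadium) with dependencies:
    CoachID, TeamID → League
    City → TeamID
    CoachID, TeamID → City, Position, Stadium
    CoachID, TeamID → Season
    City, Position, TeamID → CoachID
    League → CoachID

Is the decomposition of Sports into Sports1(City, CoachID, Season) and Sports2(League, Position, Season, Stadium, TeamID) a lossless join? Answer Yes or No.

No

Sports1 ∩ Sports2 = {Season}; its closure under F is {Season}.
The closure covers neither Sports1 nor Sports2 entirely; the join is not lossless.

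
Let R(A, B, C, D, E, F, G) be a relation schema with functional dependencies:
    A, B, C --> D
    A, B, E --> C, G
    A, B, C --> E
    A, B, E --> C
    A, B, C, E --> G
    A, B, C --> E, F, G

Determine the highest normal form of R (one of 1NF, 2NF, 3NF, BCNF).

BCNF

Candidate keys: {A, B, C}, {A, B, E}. Prime attributes: {A, B, C, E}.
Every FD has a superkey on the left, so the relation is in BCNF.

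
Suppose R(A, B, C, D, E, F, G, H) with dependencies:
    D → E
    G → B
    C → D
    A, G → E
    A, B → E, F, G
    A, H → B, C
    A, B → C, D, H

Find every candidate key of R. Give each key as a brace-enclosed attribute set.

Attributes never on any right-hand side: {A} — every candidate key must contain it.
{A, B}⁺ = {A, B, C, D, E, F, G, H} — all of the relation — so {A, B} is a candidate key.
{A, G}⁺ = {A, B, C, D, E, F, G, H} — all of the relation — so {A, G} is a candidate key.
{A, H}⁺ = {A, B, C, D, E, F, G, H} — all of the relation — so {A, H} is a candidate key.
No proper subset of any of these is a key, and no other minimal superkey exists.

{A, B}, {A, G}, {A, H}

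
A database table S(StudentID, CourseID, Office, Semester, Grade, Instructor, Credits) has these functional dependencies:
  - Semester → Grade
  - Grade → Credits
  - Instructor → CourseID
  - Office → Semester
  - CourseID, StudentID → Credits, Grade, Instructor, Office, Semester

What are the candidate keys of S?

{StudentID} never appears on the right of any FD, so every key must include it.
Closure of {CourseID, StudentID} is {CourseID, Credits, Grade, Instructor, Office, Semester, StudentID}, the whole schema; {CourseID, StudentID} is a candidate key.
Closure of {Instructor, StudentID} is {CourseID, Credits, Grade, Instructor, Office, Semester, StudentID}, the whole schema; {Instructor, StudentID} is a candidate key.
These are minimal and exhaustive — every other superkey contains one of them.

{CourseID, StudentID}, {Instructor, StudentID}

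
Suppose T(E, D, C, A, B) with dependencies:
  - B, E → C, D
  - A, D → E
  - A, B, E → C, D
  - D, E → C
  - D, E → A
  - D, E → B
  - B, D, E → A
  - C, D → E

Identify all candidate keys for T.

{A, D}⁺ = {A, B, C, D, E}, which is every attribute, so {A, D} is a candidate key.
{B, E}⁺ = {A, B, C, D, E}, which is every attribute, so {B, E} is a candidate key.
{C, D}⁺ = {A, B, C, D, E}, which is every attribute, so {C, D} is a candidate key.
{D, E}⁺ = {A, B, C, D, E}, which is every attribute, so {D, E} is a candidate key.
No proper subset of any of these is a key, and no other minimal superkey exists.

{A, D}, {B, E}, {C, D}, {D, E}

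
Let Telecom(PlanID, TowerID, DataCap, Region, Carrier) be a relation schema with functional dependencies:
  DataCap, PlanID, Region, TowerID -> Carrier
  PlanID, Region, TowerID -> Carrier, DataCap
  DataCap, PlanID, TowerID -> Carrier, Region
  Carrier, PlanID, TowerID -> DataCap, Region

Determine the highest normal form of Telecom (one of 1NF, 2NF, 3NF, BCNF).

Candidate keys: {Carrier, PlanID, TowerID}, {DataCap, PlanID, TowerID}, {PlanID, Region, TowerID}. Prime attributes: {Carrier, DataCap, PlanID, Region, TowerID}.
Each dependency's left side is a superkey — BCNF holds.

BCNF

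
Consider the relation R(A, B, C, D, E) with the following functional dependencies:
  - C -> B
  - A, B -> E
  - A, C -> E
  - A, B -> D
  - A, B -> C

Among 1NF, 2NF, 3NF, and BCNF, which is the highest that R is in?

3NF

Candidate keys: {A, B}, {A, C}. Prime attributes: {A, B, C}.
For C -> B we have {C}⁺ = {B, C}; {C} is not a superkey, so BCNF fails.
Since {B} ⊆ prime attributes and every other non-superkey FD also has a prime right side, the schema is in 3NF.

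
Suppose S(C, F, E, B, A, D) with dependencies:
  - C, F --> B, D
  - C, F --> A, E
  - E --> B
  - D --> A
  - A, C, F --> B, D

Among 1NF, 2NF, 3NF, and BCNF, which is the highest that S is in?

Candidate key: {C, F}. Prime attributes: {C, F}.
E --> B: {E}⁺ = {B, E}, which is not all of the attributes, so the left side is not a superkey — BCNF is violated.
E --> B determines the non-prime attribute {B} from a non-superkey — 3NF is violated.
No non-prime attribute depends on a proper subset of any candidate key, so 2NF holds.

2NF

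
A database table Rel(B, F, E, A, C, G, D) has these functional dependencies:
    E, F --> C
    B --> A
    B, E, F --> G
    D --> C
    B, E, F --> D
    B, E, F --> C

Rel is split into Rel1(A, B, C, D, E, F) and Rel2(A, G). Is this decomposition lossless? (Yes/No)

Rel1 ∩ Rel2 = {A}; its closure under F is {A}.
Rel1 ⊄ {A} and Rel2 ⊄ {A}, so the split is lossy.

No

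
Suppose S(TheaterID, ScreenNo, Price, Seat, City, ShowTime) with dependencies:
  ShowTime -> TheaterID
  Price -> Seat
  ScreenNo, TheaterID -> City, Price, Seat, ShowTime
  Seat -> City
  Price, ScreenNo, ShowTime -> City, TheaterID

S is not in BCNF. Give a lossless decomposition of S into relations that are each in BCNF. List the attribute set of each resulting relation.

{City, Seat}; {Price, ScreenNo, ShowTime}; {Price, Seat}; {ShowTime, TheaterID}

Candidate keys of the original relation: {ScreenNo, ShowTime}, {ScreenNo, TheaterID}.
{City, Price, ScreenNo, Seat, ShowTime, TheaterID}: {ShowTime} determines {ShowTime, TheaterID} here but is not a superkey — split on ShowTime -> TheaterID, giving {ShowTime, TheaterID} and {City, Price, ScreenNo, Seat, ShowTime}.
{ShowTime, TheaterID} has no BCNF violation.
{City, Price, ScreenNo, Seat, ShowTime}: {Price} determines {City, Price, Seat} here but is not a superkey — split on Price -> City, Seat, giving {City, Price, Seat} and {Price, ScreenNo, ShowTime}.
{City, Price, Seat}: {Seat} determines {City, Seat} here but is not a superkey — split on Seat -> City, giving {City, Seat} and {Price, Seat}.
{City, Seat} has no BCNF violation.
{Price, Seat} has no BCNF violation.
{Price, ScreenNo, ShowTime} has no BCNF violation.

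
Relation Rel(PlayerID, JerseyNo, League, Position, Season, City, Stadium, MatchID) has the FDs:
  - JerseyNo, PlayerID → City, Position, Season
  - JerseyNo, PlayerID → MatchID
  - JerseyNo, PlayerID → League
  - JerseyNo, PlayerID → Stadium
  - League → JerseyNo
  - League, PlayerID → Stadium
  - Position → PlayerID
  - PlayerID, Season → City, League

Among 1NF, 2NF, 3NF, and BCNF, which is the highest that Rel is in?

Candidate keys: {JerseyNo, PlayerID}, {JerseyNo, Position}, {League, PlayerID}, {League, Position}, {PlayerID, Season}, {Position, Season}. Prime attributes: {JerseyNo, League, PlayerID, Position, Season}.
League → JerseyNo breaks BCNF: {League}⁺ = {JerseyNo, League}, so {League} is not a superkey.
Since {JerseyNo} ⊆ prime attributes and every other non-superkey FD also has a prime right side, the schema is in 3NF.

3NF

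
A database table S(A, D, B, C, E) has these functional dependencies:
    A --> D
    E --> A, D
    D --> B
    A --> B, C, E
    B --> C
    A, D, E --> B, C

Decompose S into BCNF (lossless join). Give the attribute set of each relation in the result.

Candidate keys of the original relation: {A}, {E}.
In {A, B, C, D, E}, {D} is not a superkey ({D}⁺ restricted to this set is {B, C, D}), so split on D --> B, C into {B, C, D} and {A, D, E}.
In {B, C, D}, {B} is not a superkey ({B}⁺ restricted to this set is {B, C}), so split on B --> C into {B, C} and {B, D}.
{B, C} is in BCNF.
{B, D} is in BCNF.
{A, D, E} is in BCNF.

{A, D, E}; {B, C}; {B, D}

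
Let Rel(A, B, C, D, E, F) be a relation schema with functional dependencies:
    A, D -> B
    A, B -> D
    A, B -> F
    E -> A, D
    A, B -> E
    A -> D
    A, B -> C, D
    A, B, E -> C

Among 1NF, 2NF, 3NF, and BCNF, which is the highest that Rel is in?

BCNF

Candidate keys: {A}, {E}. Prime attributes: {A, E}.
The left-hand side of every FD is a superkey, so BCNF is satisfied.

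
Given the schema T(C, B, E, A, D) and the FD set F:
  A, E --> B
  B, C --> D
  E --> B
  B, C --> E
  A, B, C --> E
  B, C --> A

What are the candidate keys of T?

{C} never appears on the right of any FD, so every key must include it.
{B, C}⁺ = {A, B, C, D, E} — all of the relation — so {B, C} is a candidate key.
{C, E}⁺ = {A, B, C, D, E} — all of the relation — so {C, E} is a candidate key.
Any other superkey properly contains one of these, so there are no further candidate keys.

{B, C}, {C, E}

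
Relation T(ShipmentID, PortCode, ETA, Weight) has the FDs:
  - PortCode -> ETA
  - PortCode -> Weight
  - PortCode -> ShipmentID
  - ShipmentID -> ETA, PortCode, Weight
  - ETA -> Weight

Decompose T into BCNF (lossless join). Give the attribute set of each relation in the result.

Candidate keys of the original relation: {PortCode}, {ShipmentID}.
Within {ETA, PortCode, ShipmentID, Weight}: {ETA}⁺ ∩ {ETA, PortCode, ShipmentID, Weight} = {ETA, Weight}, not the whole set, so ETA -> Weight violates BCNF; decompose into {ETA, Weight} and {ETA, PortCode, ShipmentID}.
{ETA, Weight}: every determinant is a superkey — BCNF.
{ETA, PortCode, ShipmentID}: every determinant is a superkey — BCNF.

{ETA, PortCode, ShipmentID}; {ETA, Weight}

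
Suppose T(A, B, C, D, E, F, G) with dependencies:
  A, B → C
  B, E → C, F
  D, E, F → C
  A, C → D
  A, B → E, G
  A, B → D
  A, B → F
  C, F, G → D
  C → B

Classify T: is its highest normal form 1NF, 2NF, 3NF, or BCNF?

Candidate keys: {A, B}, {A, C}, {A, D, E, F}. Prime attributes: {A, B, C, D, E, F}.
B, E → C, F breaks BCNF: {B, E}⁺ = {B, C, E, F}, so {B, E} is not a superkey.
Since {C, F} ⊆ prime attributes and every other non-superkey FD also has a prime right side, the schema is in 3NF.

3NF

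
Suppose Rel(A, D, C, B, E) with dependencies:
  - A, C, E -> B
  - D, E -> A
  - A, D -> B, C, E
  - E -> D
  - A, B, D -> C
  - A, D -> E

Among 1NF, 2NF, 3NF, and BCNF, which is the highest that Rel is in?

Candidate keys: {A, D}, {E}. Prime attributes: {A, D, E}.
The left-hand side of every FD is a superkey, so BCNF is satisfied.

BCNF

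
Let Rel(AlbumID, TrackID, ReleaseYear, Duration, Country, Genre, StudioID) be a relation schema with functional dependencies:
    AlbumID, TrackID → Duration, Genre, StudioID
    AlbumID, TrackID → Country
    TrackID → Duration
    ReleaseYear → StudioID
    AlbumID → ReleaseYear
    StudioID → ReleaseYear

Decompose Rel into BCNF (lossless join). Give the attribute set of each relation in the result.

Candidate key of the original relation: {AlbumID, TrackID}.
In {AlbumID, Country, Duration, Genre, ReleaseYear, StudioID, TrackID}, {TrackID} is not a superkey ({TrackID}⁺ restricted to this set is {Duration, TrackID}), so split on TrackID → Duration into {Duration, TrackID} and {AlbumID, Country, Genre, ReleaseYear, StudioID, TrackID}.
{Duration, TrackID} is in BCNF.
In {AlbumID, Country, Genre, ReleaseYear, StudioID, TrackID}, {ReleaseYear} is not a superkey ({ReleaseYear}⁺ restricted to this set is {ReleaseYear, StudioID}), so split on ReleaseYear → StudioID into {ReleaseYear, StudioID} and {AlbumID, Country, Genre, ReleaseYear, TrackID}.
{ReleaseYear, StudioID} is in BCNF.
In {AlbumID, Country, Genre, ReleaseYear, TrackID}, {AlbumID} is not a superkey ({AlbumID}⁺ restricted to this set is {AlbumID, ReleaseYear}), so split on AlbumID → ReleaseYear into {AlbumID, ReleaseYear} and {AlbumID, Country, Genre, TrackID}.
{AlbumID, ReleaseYear} is in BCNF.
{AlbumID, Country, Genre, TrackID} is in BCNF.

{AlbumID, Country, Genre, TrackID}; {AlbumID, ReleaseYear}; {Duration, TrackID}; {ReleaseYear, StudioID}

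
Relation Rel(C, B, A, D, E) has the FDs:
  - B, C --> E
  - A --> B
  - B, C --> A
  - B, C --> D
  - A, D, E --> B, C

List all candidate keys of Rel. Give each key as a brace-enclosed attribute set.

{A, C}, {A, D, E}, {B, C}

{A, C}⁺ = {A, B, C, D, E} — all of the relation — so {A, C} is a candidate key.
{B, C}⁺ = {A, B, C, D, E} — all of the relation — so {B, C} is a candidate key.
{A, D, E}⁺ = {A, B, C, D, E} — all of the relation — so {A, D, E} is a candidate key.
No proper subset of any of these is a key, and no other minimal superkey exists.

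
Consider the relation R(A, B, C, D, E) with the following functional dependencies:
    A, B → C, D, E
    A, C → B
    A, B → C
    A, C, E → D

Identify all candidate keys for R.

No FD produces {A}, so it must be in every candidate key.
{A, B}⁺ = {A, B, C, D, E} — all of the relation — so {A, B} is a candidate key.
{A, C}⁺ = {A, B, C, D, E} — all of the relation — so {A, C} is a candidate key.
These are minimal and exhaustive — every other superkey contains one of them.

{A, B}, {A, C}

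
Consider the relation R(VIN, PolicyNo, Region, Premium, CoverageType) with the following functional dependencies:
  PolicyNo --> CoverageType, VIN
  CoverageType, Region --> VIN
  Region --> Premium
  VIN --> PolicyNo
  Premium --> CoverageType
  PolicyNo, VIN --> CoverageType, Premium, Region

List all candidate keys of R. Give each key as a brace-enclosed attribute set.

{PolicyNo}, {Region}, {VIN}

Closure of {PolicyNo} is {CoverageType, PolicyNo, Premium, Region, VIN}, the whole schema; {PolicyNo} is a candidate key.
Closure of {Region} is {CoverageType, PolicyNo, Premium, Region, VIN}, the whole schema; {Region} is a candidate key.
Closure of {VIN} is {CoverageType, PolicyNo, Premium, Region, VIN}, the whole schema; {VIN} is a candidate key.
No proper subset of any of these is a key, and no other minimal superkey exists.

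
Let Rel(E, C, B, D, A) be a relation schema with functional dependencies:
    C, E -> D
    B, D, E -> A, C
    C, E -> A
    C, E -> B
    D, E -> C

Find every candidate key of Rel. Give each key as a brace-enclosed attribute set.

Attributes never on any right-hand side: {E} — every candidate key must contain it.
{C, E} is a candidate key since {C, E}⁺ = {A, B, C, D, E} covers every attribute.
{D, E} is a candidate key since {D, E}⁺ = {A, B, C, D, E} covers every attribute.
No proper subset of any of these is a key, and no other minimal superkey exists.

{C, E}, {D, E}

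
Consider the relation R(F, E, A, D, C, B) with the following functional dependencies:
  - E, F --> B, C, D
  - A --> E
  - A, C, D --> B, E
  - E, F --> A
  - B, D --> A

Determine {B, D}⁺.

{A, B, D, E}

Start with {B, D}.
B, D --> A applies; add {A} → now {A, B, D}.
A --> E applies; add {E} → now {A, B, D, E}.
No further FD applies.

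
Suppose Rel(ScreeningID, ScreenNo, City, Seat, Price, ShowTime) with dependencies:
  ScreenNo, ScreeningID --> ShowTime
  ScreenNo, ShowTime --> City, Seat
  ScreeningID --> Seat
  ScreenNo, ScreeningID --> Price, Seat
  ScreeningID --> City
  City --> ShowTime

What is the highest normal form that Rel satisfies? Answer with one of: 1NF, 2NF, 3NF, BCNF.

Candidate key: {ScreenNo, ScreeningID}. Prime attributes: {ScreenNo, ScreeningID}.
For ScreenNo, ShowTime --> City, Seat we have {ScreenNo, ShowTime}⁺ = {City, ScreenNo, Seat, ShowTime}; {ScreenNo, ShowTime} is not a superkey, so BCNF fails.
ScreenNo, ShowTime --> City, Seat has non-prime {City, Seat} on the right and a non-superkey on the left, so 3NF fails.
{ScreeningID} is a proper subset of the key {ScreenNo, ScreeningID}, and {ScreeningID}⁺ contains the non-prime attributes {City, Seat, ShowTime} — a partial dependency, so 2NF is violated.

1NF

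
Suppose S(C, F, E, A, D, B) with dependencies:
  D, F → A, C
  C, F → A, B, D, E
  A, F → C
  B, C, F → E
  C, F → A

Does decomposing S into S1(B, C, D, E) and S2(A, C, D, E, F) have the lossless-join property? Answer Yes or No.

The shared attributes are {C, D, E} and {C, D, E}⁺ = {C, D, E}.
S1 ⊄ {C, D, E} and S2 ⊄ {C, D, E}, so the split is lossy.

No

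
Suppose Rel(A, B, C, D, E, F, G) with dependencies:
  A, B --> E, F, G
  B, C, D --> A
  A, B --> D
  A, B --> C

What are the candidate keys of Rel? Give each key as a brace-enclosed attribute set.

{A, B}, {B, C, D}

No FD produces {B}, so it must be in every candidate key.
Closure of {A, B} is {A, B, C, D, E, F, G}, the whole schema; {A, B} is a candidate key.
Closure of {B, C, D} is {A, B, C, D, E, F, G}, the whole schema; {B, C, D} is a candidate key.
Any other superkey properly contains one of these, so there are no further candidate keys.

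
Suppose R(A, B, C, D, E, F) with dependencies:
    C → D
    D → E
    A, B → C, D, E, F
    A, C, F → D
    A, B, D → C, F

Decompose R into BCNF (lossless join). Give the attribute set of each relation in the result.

Candidate key of the original relation: {A, B}.
Within {A, B, C, D, E, F}: {C}⁺ ∩ {A, B, C, D, E, F} = {C, D, E}, not the whole set, so C → D, E violates BCNF; decompose into {C, D, E} and {A, B, C, F}.
Within {C, D, E}: {D}⁺ ∩ {C, D, E} = {D, E}, not the whole set, so D → E violates BCNF; decompose into {D, E} and {C, D}.
{D, E} is in BCNF.
{C, D} is in BCNF.
{A, B, C, F} is in BCNF.

{A, B, C, F}; {C, D}; {D, E}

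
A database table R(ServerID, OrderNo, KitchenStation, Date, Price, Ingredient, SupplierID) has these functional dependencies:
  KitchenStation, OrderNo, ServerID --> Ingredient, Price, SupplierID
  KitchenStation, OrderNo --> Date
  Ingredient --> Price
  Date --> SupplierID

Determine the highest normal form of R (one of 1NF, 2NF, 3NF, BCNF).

Candidate key: {KitchenStation, OrderNo, ServerID}. Prime attributes: {KitchenStation, OrderNo, ServerID}.
For KitchenStation, OrderNo --> Date we have {KitchenStation, OrderNo}⁺ = {Date, KitchenStation, OrderNo, SupplierID}; {KitchenStation, OrderNo} is not a superkey, so BCNF fails.
KitchenStation, OrderNo --> Date has non-prime {Date} on the right and a non-superkey on the left, so 3NF fails.
Since {KitchenStation, OrderNo} ⊂ {KitchenStation, OrderNo, ServerID} and {KitchenStation, OrderNo}⁺ ⊇ {Date, SupplierID} with {Date, SupplierID} non-prime, there is a partial dependency; 2NF fails.

1NF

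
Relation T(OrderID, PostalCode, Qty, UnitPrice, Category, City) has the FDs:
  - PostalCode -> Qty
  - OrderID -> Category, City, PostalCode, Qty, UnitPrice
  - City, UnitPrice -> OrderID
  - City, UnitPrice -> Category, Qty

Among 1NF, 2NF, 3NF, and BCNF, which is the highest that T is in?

Candidate keys: {City, UnitPrice}, {OrderID}. Prime attributes: {City, OrderID, UnitPrice}.
For PostalCode -> Qty we have {PostalCode}⁺ = {PostalCode, Qty}; {PostalCode} is not a superkey, so BCNF fails.
PostalCode -> Qty has non-prime {Qty} on the right and a non-superkey on the left, so 3NF fails.
No non-prime attribute depends on a proper subset of any candidate key, so 2NF holds.

2NF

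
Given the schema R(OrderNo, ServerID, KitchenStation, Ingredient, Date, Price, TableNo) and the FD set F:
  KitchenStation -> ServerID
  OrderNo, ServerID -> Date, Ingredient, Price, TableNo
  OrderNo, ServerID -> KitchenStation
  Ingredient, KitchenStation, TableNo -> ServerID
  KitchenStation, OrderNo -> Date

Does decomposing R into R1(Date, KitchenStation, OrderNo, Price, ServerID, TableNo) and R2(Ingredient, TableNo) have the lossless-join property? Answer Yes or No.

No

R1 ∩ R2 = {TableNo}; its closure under F is {TableNo}.
R1 ⊄ {TableNo} and R2 ⊄ {TableNo}, so the split is lossy.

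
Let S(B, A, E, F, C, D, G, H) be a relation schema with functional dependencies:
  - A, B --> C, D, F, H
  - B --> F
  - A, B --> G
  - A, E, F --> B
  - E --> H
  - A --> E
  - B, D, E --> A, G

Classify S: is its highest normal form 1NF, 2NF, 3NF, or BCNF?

1NF

Candidate keys: {A, B}, {A, F}, {B, D, E}. Prime attributes: {A, B, D, E, F}.
For B --> F we have {B}⁺ = {B, F}; {B} is not a superkey, so BCNF fails.
E --> H has non-prime {H} on the right and a non-superkey on the left, so 3NF fails.
Since {A} ⊂ {A, B} and {A}⁺ ⊇ {H} with {H} non-prime, there is a partial dependency; 2NF fails.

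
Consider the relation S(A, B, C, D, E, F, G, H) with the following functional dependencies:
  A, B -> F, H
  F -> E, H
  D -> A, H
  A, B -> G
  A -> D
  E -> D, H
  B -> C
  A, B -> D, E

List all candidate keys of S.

Attributes never on any right-hand side: {B} — every candidate key must contain it.
{A, B} is a candidate key since {A, B}⁺ = {A, B, C, D, E, F, G, H} covers every attribute.
{B, D} is a candidate key since {B, D}⁺ = {A, B, C, D, E, F, G, H} covers every attribute.
{B, E} is a candidate key since {B, E}⁺ = {A, B, C, D, E, F, G, H} covers every attribute.
{B, F} is a candidate key since {B, F}⁺ = {A, B, C, D, E, F, G, H} covers every attribute.
These are minimal and exhaustive — every other superkey contains one of them.

{A, B}, {B, D}, {B, E}, {B, F}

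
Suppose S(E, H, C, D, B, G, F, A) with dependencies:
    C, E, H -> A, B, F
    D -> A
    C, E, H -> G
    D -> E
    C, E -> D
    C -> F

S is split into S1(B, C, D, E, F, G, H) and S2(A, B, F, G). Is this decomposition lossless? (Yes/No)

S1 ∩ S2 = {B, F, G}; its closure under F is {B, F, G}.
The closure covers neither S1 nor S2 entirely; the join is not lossless.

No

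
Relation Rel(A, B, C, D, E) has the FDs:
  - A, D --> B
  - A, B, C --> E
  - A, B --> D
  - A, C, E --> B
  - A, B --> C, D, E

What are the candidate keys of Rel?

No FD produces {A}, so it must be in every candidate key.
{A, B}⁺ = {A, B, C, D, E} — all of the relation — so {A, B} is a candidate key.
{A, D}⁺ = {A, B, C, D, E} — all of the relation — so {A, D} is a candidate key.
{A, C, E}⁺ = {A, B, C, D, E} — all of the relation — so {A, C, E} is a candidate key.
Any other superkey properly contains one of these, so there are no further candidate keys.

{A, B}, {A, C, E}, {A, D}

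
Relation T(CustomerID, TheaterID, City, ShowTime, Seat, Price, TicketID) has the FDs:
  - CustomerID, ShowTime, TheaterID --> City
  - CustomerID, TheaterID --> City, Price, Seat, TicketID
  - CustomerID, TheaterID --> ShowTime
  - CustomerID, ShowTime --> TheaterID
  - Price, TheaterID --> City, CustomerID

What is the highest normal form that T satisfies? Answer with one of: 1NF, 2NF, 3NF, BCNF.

Candidate keys: {CustomerID, ShowTime}, {CustomerID, TheaterID}, {Price, TheaterID}. Prime attributes: {CustomerID, Price, ShowTime, TheaterID}.
The left-hand side of every FD is a superkey, so BCNF is satisfied.

BCNF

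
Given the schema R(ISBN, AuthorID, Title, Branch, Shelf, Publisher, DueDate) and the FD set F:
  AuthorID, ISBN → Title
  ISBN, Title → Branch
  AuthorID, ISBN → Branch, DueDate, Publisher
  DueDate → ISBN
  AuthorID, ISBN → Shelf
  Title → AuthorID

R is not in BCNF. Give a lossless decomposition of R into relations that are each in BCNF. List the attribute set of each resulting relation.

{AuthorID, Title}; {Branch, DueDate, Publisher, Shelf, Title}; {DueDate, ISBN}

Candidate keys of the original relation: {AuthorID, DueDate}, {AuthorID, ISBN}, {DueDate, Title}, {ISBN, Title}.
In {AuthorID, Branch, DueDate, ISBN, Publisher, Shelf, Title}, {DueDate} is not a superkey ({DueDate}⁺ restricted to this set is {DueDate, ISBN}), so split on DueDate → ISBN into {DueDate, ISBN} and {AuthorID, Branch, DueDate, Publisher, Shelf, Title}.
{DueDate, ISBN}: every determinant is a superkey — BCNF.
In {AuthorID, Branch, DueDate, Publisher, Shelf, Title}, {Title} is not a superkey ({Title}⁺ restricted to this set is {AuthorID, Title}), so split on Title → AuthorID into {AuthorID, Title} and {Branch, DueDate, Publisher, Shelf, Title}.
{AuthorID, Title}: every determinant is a superkey — BCNF.
{Branch, DueDate, Publisher, Shelf, Title}: every determinant is a superkey — BCNF.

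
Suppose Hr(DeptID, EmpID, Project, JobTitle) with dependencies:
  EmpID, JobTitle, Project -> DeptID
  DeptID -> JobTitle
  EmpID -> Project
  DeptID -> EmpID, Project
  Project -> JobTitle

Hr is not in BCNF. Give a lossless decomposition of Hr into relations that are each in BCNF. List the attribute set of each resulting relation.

Candidate keys of the original relation: {DeptID}, {EmpID}.
Within {DeptID, EmpID, JobTitle, Project}: {Project}⁺ ∩ {DeptID, EmpID, JobTitle, Project} = {JobTitle, Project}, not the whole set, so Project -> JobTitle violates BCNF; decompose into {JobTitle, Project} and {DeptID, EmpID, Project}.
{JobTitle, Project} has no BCNF violation.
{DeptID, EmpID, Project} has no BCNF violation.

{DeptID, EmpID, Project}; {JobTitle, Project}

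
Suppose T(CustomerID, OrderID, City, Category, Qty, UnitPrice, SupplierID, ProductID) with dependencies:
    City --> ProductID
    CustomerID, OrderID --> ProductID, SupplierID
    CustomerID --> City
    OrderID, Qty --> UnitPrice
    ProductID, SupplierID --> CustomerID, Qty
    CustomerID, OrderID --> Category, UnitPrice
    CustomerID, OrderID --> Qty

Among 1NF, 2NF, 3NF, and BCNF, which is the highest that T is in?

1NF

Candidate keys: {City, OrderID, SupplierID}, {CustomerID, OrderID}, {OrderID, ProductID, SupplierID}. Prime attributes: {City, CustomerID, OrderID, ProductID, SupplierID}.
City --> ProductID breaks BCNF: {City}⁺ = {City, ProductID}, so {City} is not a superkey.
OrderID, Qty --> UnitPrice determines the non-prime attribute {UnitPrice} from a non-superkey — 3NF is violated.
The proper key subset {City, SupplierID} of {City, OrderID, SupplierID} determines non-prime {Qty}, so the relation is not even in 2NF.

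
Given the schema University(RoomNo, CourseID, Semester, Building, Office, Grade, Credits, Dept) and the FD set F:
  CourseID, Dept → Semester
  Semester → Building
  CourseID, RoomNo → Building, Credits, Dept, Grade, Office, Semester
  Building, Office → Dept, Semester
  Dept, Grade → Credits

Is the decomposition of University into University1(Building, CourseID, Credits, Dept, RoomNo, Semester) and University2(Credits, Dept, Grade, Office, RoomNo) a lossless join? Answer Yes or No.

No

Common attributes: {Credits, Dept, RoomNo}; their closure is {Credits, Dept, RoomNo}.
University1 ⊄ {Credits, Dept, RoomNo} and University2 ⊄ {Credits, Dept, RoomNo}, so the split is lossy.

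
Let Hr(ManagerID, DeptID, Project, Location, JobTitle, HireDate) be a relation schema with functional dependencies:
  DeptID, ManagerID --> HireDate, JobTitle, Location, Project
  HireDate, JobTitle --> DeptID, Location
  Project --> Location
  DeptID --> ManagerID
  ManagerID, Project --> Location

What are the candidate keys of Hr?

Closure of {DeptID} is {DeptID, HireDate, JobTitle, Location, ManagerID, Project}, the whole schema; {DeptID} is a candidate key.
Closure of {HireDate, JobTitle} is {DeptID, HireDate, JobTitle, Location, ManagerID, Project}, the whole schema; {HireDate, JobTitle} is a candidate key.
No proper subset of any of these is a key, and no other minimal superkey exists.

{DeptID}, {HireDate, JobTitle}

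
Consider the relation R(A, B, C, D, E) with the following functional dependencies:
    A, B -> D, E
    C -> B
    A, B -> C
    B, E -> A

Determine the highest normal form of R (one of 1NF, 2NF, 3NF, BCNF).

Candidate keys: {A, B}, {A, C}, {B, E}, {C, E}. Prime attributes: {A, B, C, E}.
For C -> B we have {C}⁺ = {B, C}; {C} is not a superkey, so BCNF fails.
But every attribute on its right side ({B}) is prime, and the same holds for every other non-superkey FD, so 3NF still holds.

3NF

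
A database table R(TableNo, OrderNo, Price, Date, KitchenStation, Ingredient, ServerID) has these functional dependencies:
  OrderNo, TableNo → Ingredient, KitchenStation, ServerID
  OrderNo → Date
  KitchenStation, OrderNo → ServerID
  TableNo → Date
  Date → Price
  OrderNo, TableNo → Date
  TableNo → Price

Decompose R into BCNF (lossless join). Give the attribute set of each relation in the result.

Candidate key of the original relation: {OrderNo, TableNo}.
Within {Date, Ingredient, KitchenStation, OrderNo, Price, ServerID, TableNo}: {OrderNo}⁺ ∩ {Date, Ingredient, KitchenStation, OrderNo, Price, ServerID, TableNo} = {Date, OrderNo, Price}, not the whole set, so OrderNo → Date, Price violates BCNF; decompose into {Date, OrderNo, Price} and {Ingredient, KitchenStation, OrderNo, ServerID, TableNo}.
Within {Date, OrderNo, Price}: {Date}⁺ ∩ {Date, OrderNo, Price} = {Date, Price}, not the whole set, so Date → Price violates BCNF; decompose into {Date, Price} and {Date, OrderNo}.
{Date, Price} has no BCNF violation.
{Date, OrderNo} has no BCNF violation.
Within {Ingredient, KitchenStation, OrderNo, ServerID, TableNo}: {KitchenStation, OrderNo}⁺ ∩ {Ingredient, KitchenStation, OrderNo, ServerID, TableNo} = {KitchenStation, OrderNo, ServerID}, not the whole set, so KitchenStation, OrderNo → ServerID violates BCNF; decompose into {KitchenStation, OrderNo, ServerID} and {Ingredient, KitchenStation, OrderNo, TableNo}.
{KitchenStation, OrderNo, ServerID} has no BCNF violation.
{Ingredient, KitchenStation, OrderNo, TableNo} has no BCNF violation.

{Date, OrderNo}; {Date, Price}; {Ingredient, KitchenStation, OrderNo, TableNo}; {KitchenStation, OrderNo, ServerID}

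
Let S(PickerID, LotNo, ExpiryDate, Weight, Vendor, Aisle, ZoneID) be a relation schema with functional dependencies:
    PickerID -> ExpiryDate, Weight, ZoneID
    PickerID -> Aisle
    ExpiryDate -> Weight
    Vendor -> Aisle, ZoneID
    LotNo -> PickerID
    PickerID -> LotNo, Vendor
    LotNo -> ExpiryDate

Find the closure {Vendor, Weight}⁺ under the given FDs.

{Aisle, Vendor, Weight, ZoneID}

Start with {Vendor, Weight}.
Vendor -> Aisle, ZoneID applies; add {Aisle, ZoneID} → now {Aisle, Vendor, Weight, ZoneID}.
No further FD applies.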